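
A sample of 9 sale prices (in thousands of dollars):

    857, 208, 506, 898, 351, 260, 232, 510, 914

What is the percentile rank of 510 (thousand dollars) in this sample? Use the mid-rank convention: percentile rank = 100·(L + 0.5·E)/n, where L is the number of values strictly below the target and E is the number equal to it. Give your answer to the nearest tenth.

61.1

Sorted: 208, 232, 260, 351, 506, 510, 857, 898, 914.
Count below 510: L = 5; count equal: E = 1; n = 9.
Percentile rank = 100·(5 + 0.5·1)/9 = 100·5.5/9 = 61.11.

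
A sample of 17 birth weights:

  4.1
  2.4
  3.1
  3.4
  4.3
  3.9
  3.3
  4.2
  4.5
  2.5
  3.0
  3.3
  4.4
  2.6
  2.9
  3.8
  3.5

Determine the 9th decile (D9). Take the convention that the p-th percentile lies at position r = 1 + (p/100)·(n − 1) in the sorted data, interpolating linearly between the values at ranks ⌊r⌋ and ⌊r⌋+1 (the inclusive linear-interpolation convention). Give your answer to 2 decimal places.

Sorted: 2.4, 2.5, 2.6, 2.9, 3.0, 3.1, 3.3, 3.3, 3.4, 3.5, 3.8, 3.9, 4.1, 4.2, 4.3, 4.4, 4.5.
n = 17.
r = 1 + (90/100)·(17 − 1) = 1 + 14.4 = 15.4.
Rank 15 is 4.3 and rank 16 is 4.4.
Interpolate: 4.3 + 0.4·(4.4 − 4.3) = 4.3 + 0.4·0.1 = 4.34.

4.34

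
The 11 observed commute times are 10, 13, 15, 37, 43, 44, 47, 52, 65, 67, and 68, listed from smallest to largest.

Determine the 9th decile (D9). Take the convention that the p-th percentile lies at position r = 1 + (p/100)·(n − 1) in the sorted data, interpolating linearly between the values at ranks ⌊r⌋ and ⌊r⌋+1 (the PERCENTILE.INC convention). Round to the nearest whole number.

67

n = 11.
r = 1 + (90/100)·(11 − 1) = 1 + 9 = 10.
r is an integer, so P90 is the value at rank 10: 67.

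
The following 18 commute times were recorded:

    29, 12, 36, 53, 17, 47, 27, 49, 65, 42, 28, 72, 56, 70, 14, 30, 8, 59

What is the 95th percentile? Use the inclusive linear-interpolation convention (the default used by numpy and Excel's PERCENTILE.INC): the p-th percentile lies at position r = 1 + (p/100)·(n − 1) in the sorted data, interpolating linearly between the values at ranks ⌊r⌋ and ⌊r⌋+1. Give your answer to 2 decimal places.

Sorted: 8, 12, 14, 17, 27, 28, 29, 30, 36, 42, 47, 49, 53, 56, 59, 65, 70, 72.
n = 18.
r = 1 + (95/100)·(18 − 1) = 1 + 16.15 = 17.15.
Rank 17 is 70 and rank 18 is 72.
Interpolate: 70 + 0.15·(72 − 70) = 70 + 0.15·2 = 70.3.

70.30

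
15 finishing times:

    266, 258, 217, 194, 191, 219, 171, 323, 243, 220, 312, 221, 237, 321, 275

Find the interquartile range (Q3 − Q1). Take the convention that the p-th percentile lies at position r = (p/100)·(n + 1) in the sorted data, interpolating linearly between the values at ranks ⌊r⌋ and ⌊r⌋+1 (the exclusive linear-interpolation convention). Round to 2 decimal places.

58.00

Sorted: 171, 191, 194, 217, 219, 220, 221, 237, 243, 258, 266, 275, 312, 321, 323.
n = 15.
P25: r = 4 (integer) → 217.
P75: r = 12 (integer) → 275.
Difference: 275 − 217 = 58.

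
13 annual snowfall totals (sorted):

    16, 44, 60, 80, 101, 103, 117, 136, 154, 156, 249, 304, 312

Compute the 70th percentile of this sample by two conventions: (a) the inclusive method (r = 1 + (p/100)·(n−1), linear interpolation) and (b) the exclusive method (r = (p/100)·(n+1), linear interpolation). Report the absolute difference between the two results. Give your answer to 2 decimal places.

n = 13.
(a) r = 9.4; between ranks 9 (154) and 10 (156): 154.8.
(b) r = 9.8; between ranks 9 (154) and 10 (156): 155.6.
|154.8 − 155.6| = 0.8.

0.80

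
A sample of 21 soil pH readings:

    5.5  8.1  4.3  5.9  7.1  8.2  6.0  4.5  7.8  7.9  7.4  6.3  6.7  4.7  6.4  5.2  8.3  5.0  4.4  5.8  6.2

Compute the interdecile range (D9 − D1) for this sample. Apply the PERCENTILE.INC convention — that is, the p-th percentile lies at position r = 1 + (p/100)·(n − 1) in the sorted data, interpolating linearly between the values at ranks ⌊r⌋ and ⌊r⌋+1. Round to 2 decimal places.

Sorted: 4.3, 4.4, 4.5, 4.7, 5.0, 5.2, 5.5, 5.8, 5.9, 6.0, 6.2, 6.3, 6.4, 6.7, 7.1, 7.4, 7.8, 7.9, 8.1, 8.2, 8.3.
n = 21.
P10: r = 3 (integer) → 4.5.
P90: r = 19 (integer) → 8.1.
Difference: 8.1 − 4.5 = 3.6.

3.60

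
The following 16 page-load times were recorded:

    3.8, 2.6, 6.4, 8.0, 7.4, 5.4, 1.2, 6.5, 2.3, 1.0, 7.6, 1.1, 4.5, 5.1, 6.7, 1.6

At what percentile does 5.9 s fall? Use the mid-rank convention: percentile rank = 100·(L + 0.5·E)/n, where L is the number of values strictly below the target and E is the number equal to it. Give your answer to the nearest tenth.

62.5

Sorted: 1.0, 1.1, 1.2, 1.6, 2.3, 2.6, 3.8, 4.5, 5.1, 5.4, 6.4, 6.5, 6.7, 7.4, 7.6, 8.0.
Count below 5.9: L = 10; count equal: E = 0; n = 16.
Percentile rank = 100·(10 + 0.5·0)/16 = 100·10/16 = 62.5.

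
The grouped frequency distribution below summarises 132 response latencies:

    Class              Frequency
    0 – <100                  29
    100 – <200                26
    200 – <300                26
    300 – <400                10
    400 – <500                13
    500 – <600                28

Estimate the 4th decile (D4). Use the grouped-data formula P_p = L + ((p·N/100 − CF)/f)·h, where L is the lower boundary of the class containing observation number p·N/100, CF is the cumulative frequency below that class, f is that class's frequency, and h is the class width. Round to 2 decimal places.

191.54

N = 132; target position k = 40/100 · 132 = 52.8.
Cumulative frequencies: 29, 55, 81, 91, 104, 132.
Observation 52.8 falls in the class 100 – <200.
L = 100, CF = 29, f = 26, h = 100.
P40 = 100 + ((52.8 − 29)/26)·100 = 100 + 91.5385 = 191.538.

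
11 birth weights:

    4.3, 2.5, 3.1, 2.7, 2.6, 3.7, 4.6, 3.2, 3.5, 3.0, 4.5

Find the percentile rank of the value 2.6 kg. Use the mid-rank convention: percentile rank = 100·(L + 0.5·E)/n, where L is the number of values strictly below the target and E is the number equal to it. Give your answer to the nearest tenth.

13.6

Sorted: 2.5, 2.6, 2.7, 3.0, 3.1, 3.2, 3.5, 3.7, 4.3, 4.5, 4.6.
Count below 2.6: L = 1; count equal: E = 1; n = 11.
Percentile rank = 100·(1 + 0.5·1)/11 = 100·1.5/11 = 13.64.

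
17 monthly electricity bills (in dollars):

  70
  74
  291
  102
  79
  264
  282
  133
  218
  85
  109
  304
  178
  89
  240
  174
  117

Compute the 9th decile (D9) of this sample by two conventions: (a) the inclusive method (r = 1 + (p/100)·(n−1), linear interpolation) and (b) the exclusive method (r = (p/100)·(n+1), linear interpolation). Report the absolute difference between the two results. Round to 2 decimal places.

8.00

Sorted: 70, 74, 79, 85, 89, 102, 109, 117, 133, 174, 178, 218, 240, 264, 282, 291, 304.
n = 17.
(a) r = 15.4; between ranks 15 (282) and 16 (291): 285.6.
(b) r = 16.2; between ranks 16 (291) and 17 (304): 293.6.
|285.6 − 293.6| = 8.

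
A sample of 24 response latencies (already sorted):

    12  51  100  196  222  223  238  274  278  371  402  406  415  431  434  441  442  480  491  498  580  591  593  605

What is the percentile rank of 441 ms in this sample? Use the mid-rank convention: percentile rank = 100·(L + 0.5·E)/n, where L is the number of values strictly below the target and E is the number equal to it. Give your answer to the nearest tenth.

64.6

Count below 441: L = 15; count equal: E = 1; n = 24.
Percentile rank = 100·(15 + 0.5·1)/24 = 100·15.5/24 = 64.58.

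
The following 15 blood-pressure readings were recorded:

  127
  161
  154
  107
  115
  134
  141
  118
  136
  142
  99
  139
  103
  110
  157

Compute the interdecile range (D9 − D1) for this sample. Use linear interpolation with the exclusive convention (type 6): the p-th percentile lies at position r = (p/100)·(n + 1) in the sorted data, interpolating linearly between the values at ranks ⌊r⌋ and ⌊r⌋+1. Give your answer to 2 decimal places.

Sorted: 99, 103, 107, 110, 115, 118, 127, 134, 136, 139, 141, 142, 154, 157, 161.
n = 15.
P10: r = 1.6; ranks 1–2 are 99, 103; interpolating gives 101.4.
P90: r = 14.4; ranks 14–15 are 157, 161; interpolating gives 158.6.
Difference: 158.6 − 101.4 = 57.2.

57.20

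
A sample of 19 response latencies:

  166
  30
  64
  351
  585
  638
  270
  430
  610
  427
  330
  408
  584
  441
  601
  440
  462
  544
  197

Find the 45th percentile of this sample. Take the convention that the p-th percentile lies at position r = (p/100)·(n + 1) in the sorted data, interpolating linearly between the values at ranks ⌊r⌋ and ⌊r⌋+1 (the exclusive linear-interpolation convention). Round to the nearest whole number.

Sorted: 30, 64, 166, 197, 270, 330, 351, 408, 427, 430, 440, 441, 462, 544, 584, 585, 601, 610, 638.
n = 19.
r = (45/100)·(19 + 1) = 9.
r is an integer, so P45 is the value at rank 9: 427.

427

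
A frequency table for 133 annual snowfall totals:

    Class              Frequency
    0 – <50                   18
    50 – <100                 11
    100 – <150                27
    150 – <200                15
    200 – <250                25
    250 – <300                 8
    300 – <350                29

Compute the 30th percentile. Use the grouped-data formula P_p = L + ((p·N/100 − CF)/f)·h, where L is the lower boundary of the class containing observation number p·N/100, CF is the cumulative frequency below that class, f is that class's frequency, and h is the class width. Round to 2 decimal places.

120.19

N = 133; target position k = 30/100 · 133 = 39.9.
Cumulative frequencies: 18, 29, 56, 71, 96, 104, 133.
Observation 39.9 falls in the class 100 – <150.
L = 100, CF = 29, f = 27, h = 50.
P30 = 100 + ((39.9 − 29)/27)·50 = 100 + 20.1852 = 120.185.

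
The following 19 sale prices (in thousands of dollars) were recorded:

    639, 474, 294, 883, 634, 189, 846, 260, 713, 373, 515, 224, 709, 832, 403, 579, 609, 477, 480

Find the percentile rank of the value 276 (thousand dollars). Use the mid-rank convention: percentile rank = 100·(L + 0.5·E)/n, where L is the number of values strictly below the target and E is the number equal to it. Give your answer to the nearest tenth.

Sorted: 189, 224, 260, 294, 373, 403, 474, 477, 480, 515, 579, 609, 634, 639, 709, 713, 832, 846, 883.
Count below 276: L = 3; count equal: E = 0; n = 19.
Percentile rank = 100·(3 + 0.5·0)/19 = 100·3/19 = 15.79.

15.8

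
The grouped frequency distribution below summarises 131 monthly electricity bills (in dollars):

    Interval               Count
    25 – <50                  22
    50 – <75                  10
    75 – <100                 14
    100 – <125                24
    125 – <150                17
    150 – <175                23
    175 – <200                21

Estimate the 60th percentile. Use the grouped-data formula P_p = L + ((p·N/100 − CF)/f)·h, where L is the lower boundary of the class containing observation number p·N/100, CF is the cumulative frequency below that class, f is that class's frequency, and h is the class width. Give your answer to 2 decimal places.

137.65

N = 131; target position k = 60/100 · 131 = 78.6.
Cumulative frequencies: 22, 32, 46, 70, 87, 110, 131.
Observation 78.6 falls in the class 125 – <150.
L = 125, CF = 70, f = 17, h = 25.
P60 = 125 + ((78.6 − 70)/17)·25 = 125 + 12.6471 = 137.647.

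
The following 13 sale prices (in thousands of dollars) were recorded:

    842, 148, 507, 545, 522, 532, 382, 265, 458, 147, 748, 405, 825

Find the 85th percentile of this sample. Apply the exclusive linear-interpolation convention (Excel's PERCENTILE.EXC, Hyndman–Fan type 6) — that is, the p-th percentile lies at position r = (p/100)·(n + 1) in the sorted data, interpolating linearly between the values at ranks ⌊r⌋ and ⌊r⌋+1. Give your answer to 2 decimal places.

Sorted: 147, 148, 265, 382, 405, 458, 507, 522, 532, 545, 748, 825, 842.
n = 13.
r = (85/100)·(13 + 1) = 11.9.
Rank 11 is 748 and rank 12 is 825.
Interpolate: 748 + 0.9·(825 − 748) = 748 + 0.9·77 = 817.3.

817.30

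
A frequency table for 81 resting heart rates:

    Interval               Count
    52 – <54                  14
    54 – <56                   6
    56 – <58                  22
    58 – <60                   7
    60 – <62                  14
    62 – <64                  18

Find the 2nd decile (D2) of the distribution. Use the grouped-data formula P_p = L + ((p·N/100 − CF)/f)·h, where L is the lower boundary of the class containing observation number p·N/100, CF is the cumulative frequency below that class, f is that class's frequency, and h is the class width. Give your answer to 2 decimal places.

N = 81; target position k = 20/100 · 81 = 16.2.
Cumulative frequencies: 14, 20, 42, 49, 63, 81.
Observation 16.2 falls in the class 54 – <56.
L = 54, CF = 14, f = 6, h = 2.
P20 = 54 + ((16.2 − 14)/6)·2 = 54 + 0.733333 = 54.7333.

54.73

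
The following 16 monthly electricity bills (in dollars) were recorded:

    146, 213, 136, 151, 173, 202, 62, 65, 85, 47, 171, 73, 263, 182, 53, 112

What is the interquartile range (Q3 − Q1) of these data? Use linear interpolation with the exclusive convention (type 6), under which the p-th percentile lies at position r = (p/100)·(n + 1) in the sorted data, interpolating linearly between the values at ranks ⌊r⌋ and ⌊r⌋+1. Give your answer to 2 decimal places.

112.75

Sorted: 47, 53, 62, 65, 73, 85, 112, 136, 146, 151, 171, 173, 182, 202, 213, 263.
n = 16.
P25: r = 4.25; ranks 4–5 are 65, 73; interpolating gives 67.
P75: r = 12.75; ranks 12–13 are 173, 182; interpolating gives 179.75.
Difference: 179.75 − 67 = 112.75.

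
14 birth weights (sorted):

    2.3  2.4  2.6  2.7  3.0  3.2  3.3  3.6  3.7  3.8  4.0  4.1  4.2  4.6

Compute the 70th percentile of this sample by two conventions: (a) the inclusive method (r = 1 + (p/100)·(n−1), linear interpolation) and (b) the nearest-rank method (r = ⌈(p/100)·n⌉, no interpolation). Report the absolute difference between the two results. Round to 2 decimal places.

n = 14.
(a) r = 10.1; between ranks 10 (3.8) and 11 (4.0): 3.82.
(b) the nearest-rank method: rank 10 → 3.8.
|3.82 − 3.8| = 0.02.

0.02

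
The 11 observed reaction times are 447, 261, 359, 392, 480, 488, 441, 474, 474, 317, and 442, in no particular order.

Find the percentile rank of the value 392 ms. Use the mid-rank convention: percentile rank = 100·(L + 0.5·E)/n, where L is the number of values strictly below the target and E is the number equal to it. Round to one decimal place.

Sorted: 261, 317, 359, 392, 441, 442, 447, 474, 474, 480, 488.
Count below 392: L = 3; count equal: E = 1; n = 11.
Percentile rank = 100·(3 + 0.5·1)/11 = 100·3.5/11 = 31.82.

31.8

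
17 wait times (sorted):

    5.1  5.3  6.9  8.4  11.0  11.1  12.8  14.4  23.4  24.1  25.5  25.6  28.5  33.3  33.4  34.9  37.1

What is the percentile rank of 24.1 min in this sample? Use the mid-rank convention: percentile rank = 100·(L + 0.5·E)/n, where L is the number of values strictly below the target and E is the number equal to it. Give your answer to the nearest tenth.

Count below 24.1: L = 9; count equal: E = 1; n = 17.
Percentile rank = 100·(9 + 0.5·1)/17 = 100·9.5/17 = 55.88.

55.9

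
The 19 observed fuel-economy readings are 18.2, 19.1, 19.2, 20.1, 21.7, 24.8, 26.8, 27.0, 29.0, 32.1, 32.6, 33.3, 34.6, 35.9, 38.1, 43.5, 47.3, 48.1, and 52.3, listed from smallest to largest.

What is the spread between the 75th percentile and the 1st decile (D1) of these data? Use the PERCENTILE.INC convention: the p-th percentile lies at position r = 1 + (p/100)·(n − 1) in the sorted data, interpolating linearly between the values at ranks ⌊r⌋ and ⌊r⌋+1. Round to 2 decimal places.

17.82

n = 19.
P10: r = 2.8; ranks 2–3 are 19.1, 19.2; interpolating gives 19.18.
P75: r = 14.5; ranks 14–15 are 35.9, 38.1; interpolating gives 37.
Difference: 37 − 19.18 = 17.82.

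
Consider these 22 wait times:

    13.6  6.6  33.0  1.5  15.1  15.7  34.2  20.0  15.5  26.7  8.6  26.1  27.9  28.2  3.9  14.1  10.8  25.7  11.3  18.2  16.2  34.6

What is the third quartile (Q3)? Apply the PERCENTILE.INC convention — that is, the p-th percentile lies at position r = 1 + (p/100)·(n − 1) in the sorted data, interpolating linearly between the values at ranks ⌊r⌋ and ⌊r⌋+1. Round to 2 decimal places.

Sorted: 1.5, 3.9, 6.6, 8.6, 10.8, 11.3, 13.6, 14.1, 15.1, 15.5, 15.7, 16.2, 18.2, 20.0, 25.7, 26.1, 26.7, 27.9, 28.2, 33.0, 34.2, 34.6.
n = 22.
r = 1 + (75/100)·(22 − 1) = 1 + 15.75 = 16.75.
Rank 16 is 26.1 and rank 17 is 26.7.
Interpolate: 26.1 + 0.75·(26.7 − 26.1) = 26.1 + 0.75·0.6 = 26.55.

26.55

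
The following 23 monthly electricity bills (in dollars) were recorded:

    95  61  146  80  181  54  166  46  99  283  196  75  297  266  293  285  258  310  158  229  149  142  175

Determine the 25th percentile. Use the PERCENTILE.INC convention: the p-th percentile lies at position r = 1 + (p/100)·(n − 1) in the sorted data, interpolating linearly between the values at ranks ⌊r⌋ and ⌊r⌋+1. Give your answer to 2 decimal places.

Sorted: 46, 54, 61, 75, 80, 95, 99, 142, 146, 149, 158, 166, 175, 181, 196, 229, 258, 266, 283, 285, 293, 297, 310.
n = 23.
r = 1 + (25/100)·(23 − 1) = 1 + 5.5 = 6.5.
Rank 6 is 95 and rank 7 is 99.
Interpolate: 95 + 0.5·(99 − 95) = 95 + 0.5·4 = 97.

97.00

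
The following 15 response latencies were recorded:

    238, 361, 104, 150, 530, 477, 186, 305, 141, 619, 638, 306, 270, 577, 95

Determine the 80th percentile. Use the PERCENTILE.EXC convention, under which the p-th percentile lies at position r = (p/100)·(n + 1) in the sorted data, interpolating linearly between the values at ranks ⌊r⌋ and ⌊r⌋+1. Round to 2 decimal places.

567.60

Sorted: 95, 104, 141, 150, 186, 238, 270, 305, 306, 361, 477, 530, 577, 619, 638.
n = 15.
r = (80/100)·(15 + 1) = 12.8.
Rank 12 is 530 and rank 13 is 577.
Interpolate: 530 + 0.8·(577 − 530) = 530 + 0.8·47 = 567.6.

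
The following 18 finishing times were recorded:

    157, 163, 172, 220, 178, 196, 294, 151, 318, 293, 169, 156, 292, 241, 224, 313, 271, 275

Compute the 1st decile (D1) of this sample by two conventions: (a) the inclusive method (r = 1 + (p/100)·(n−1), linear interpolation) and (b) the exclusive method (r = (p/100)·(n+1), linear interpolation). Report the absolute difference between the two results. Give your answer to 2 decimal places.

Sorted: 151, 156, 157, 163, 169, 172, 178, 196, 220, 224, 241, 271, 275, 292, 293, 294, 313, 318.
n = 18.
(a) r = 2.7; between ranks 2 (156) and 3 (157): 156.7.
(b) r = 1.9; between ranks 1 (151) and 2 (156): 155.5.
|156.7 − 155.5| = 1.2.

1.20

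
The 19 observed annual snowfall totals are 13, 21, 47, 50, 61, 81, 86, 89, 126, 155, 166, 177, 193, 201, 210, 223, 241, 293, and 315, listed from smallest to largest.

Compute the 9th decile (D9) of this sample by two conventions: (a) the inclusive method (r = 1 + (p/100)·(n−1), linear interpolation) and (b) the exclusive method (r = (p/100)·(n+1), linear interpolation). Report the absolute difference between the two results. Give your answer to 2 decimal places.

n = 19.
(a) r = 17.2; between ranks 17 (241) and 18 (293): 251.4.
(b) r = 18 → value at rank 18 = 293.
|251.4 − 293| = 41.6.

41.60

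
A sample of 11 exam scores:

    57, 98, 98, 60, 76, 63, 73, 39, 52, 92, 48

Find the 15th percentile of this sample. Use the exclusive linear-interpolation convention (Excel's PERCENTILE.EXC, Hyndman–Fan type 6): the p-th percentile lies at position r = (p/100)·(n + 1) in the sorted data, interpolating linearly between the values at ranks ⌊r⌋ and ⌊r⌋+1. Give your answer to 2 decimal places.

46.20

Sorted: 39, 48, 52, 57, 60, 63, 73, 76, 92, 98, 98.
n = 11.
r = (15/100)·(11 + 1) = 1.8.
Rank 1 is 39 and rank 2 is 48.
Interpolate: 39 + 0.8·(48 − 39) = 39 + 0.8·9 = 46.2.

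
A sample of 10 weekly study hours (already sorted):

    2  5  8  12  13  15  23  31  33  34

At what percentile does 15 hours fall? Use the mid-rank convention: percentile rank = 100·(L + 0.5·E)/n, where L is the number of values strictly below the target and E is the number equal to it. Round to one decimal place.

Count below 15: L = 5; count equal: E = 1; n = 10.
Percentile rank = 100·(5 + 0.5·1)/10 = 100·5.5/10 = 55.

55.0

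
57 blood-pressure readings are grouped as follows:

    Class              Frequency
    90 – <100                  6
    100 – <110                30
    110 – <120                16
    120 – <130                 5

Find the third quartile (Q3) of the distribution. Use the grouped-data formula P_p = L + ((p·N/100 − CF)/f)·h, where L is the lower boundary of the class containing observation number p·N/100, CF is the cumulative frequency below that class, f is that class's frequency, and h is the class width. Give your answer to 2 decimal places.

N = 57; target position k = 75/100 · 57 = 42.75.
Cumulative frequencies: 6, 36, 52, 57.
Observation 42.75 falls in the class 110 – <120.
L = 110, CF = 36, f = 16, h = 10.
P75 = 110 + ((42.75 − 36)/16)·10 = 110 + 4.21875 = 114.219.

114.22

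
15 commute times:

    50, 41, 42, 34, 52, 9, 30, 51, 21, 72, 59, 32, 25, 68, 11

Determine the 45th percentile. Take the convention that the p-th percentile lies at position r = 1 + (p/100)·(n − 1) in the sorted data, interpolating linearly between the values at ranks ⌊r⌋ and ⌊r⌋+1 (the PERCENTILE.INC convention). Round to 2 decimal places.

36.10

Sorted: 9, 11, 21, 25, 30, 32, 34, 41, 42, 50, 51, 52, 59, 68, 72.
n = 15.
r = 1 + (45/100)·(15 − 1) = 1 + 6.3 = 7.3.
Rank 7 is 34 and rank 8 is 41.
Interpolate: 34 + 0.3·(41 − 34) = 34 + 0.3·7 = 36.1.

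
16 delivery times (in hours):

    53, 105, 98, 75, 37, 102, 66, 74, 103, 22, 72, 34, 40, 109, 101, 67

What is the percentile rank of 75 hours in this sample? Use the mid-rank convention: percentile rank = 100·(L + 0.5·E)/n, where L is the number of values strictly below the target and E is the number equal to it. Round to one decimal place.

Sorted: 22, 34, 37, 40, 53, 66, 67, 72, 74, 75, 98, 101, 102, 103, 105, 109.
Count below 75: L = 9; count equal: E = 1; n = 16.
Percentile rank = 100·(9 + 0.5·1)/16 = 100·9.5/16 = 59.38.

59.4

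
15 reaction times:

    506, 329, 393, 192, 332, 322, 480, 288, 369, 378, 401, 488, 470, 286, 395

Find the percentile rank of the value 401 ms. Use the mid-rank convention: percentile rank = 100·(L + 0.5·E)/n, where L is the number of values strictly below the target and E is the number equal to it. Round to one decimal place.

Sorted: 192, 286, 288, 322, 329, 332, 369, 378, 393, 395, 401, 470, 480, 488, 506.
Count below 401: L = 10; count equal: E = 1; n = 15.
Percentile rank = 100·(10 + 0.5·1)/15 = 100·10.5/15 = 70.

70.0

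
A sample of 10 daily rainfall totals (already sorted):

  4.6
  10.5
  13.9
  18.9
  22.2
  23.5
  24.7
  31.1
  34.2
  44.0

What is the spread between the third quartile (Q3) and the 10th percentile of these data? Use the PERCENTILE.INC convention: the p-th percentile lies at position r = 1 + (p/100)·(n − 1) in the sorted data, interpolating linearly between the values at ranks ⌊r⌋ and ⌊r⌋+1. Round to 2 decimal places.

n = 10.
P10: r = 1.9; ranks 1–2 are 4.6, 10.5; interpolating gives 9.91.
P75: r = 7.75; ranks 7–8 are 24.7, 31.1; interpolating gives 29.5.
Difference: 29.5 − 9.91 = 19.59.

19.59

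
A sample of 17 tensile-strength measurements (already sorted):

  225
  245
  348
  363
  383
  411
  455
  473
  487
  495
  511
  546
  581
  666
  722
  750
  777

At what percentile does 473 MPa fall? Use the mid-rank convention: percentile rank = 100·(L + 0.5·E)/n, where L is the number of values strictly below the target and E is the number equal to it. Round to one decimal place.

44.1

Count below 473: L = 7; count equal: E = 1; n = 17.
Percentile rank = 100·(7 + 0.5·1)/17 = 100·7.5/17 = 44.12.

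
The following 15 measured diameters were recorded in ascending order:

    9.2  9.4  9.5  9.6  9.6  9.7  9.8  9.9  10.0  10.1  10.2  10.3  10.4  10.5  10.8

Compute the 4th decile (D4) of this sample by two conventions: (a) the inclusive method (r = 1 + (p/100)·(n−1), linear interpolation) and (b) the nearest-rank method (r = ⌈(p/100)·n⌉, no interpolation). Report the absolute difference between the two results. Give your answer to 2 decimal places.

n = 15.
(a) r = 6.6; between ranks 6 (9.7) and 7 (9.8): 9.76.
(b) the nearest-rank method: rank 6 → 9.7.
|9.76 − 9.7| = 0.06.

0.06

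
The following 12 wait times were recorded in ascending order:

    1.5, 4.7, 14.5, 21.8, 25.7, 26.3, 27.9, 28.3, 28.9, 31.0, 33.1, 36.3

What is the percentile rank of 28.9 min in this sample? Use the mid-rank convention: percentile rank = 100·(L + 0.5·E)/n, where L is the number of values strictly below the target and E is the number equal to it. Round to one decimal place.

70.8

Count below 28.9: L = 8; count equal: E = 1; n = 12.
Percentile rank = 100·(8 + 0.5·1)/12 = 100·8.5/12 = 70.83.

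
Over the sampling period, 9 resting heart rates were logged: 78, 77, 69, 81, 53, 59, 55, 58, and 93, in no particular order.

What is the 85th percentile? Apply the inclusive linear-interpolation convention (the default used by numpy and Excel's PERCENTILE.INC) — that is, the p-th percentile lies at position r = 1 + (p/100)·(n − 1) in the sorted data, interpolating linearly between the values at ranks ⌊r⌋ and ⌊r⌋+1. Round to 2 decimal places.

Sorted: 53, 55, 58, 59, 69, 77, 78, 81, 93.
n = 9.
r = 1 + (85/100)·(9 − 1) = 1 + 6.8 = 7.8.
Rank 7 is 78 and rank 8 is 81.
Interpolate: 78 + 0.8·(81 − 78) = 78 + 0.8·3 = 80.4.

80.40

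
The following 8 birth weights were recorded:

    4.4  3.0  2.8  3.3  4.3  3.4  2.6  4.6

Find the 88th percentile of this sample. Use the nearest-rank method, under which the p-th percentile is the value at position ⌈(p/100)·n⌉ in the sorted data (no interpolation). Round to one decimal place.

4.6

Sorted: 2.6, 2.8, 3.0, 3.3, 3.4, 4.3, 4.4, 4.6.
n = 8.
Position = ⌈88/100 · 8⌉ = ⌈7.04⌉ = 8.
The value at rank 8 is 4.6.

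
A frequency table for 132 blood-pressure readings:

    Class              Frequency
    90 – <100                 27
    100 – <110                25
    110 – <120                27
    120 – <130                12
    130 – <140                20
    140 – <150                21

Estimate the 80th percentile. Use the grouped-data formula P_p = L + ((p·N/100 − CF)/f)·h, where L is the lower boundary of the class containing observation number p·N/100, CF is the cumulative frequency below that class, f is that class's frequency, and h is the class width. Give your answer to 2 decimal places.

N = 132; target position k = 80/100 · 132 = 105.6.
Cumulative frequencies: 27, 52, 79, 91, 111, 132.
Observation 105.6 falls in the class 130 – <140.
L = 130, CF = 91, f = 20, h = 10.
P80 = 130 + ((105.6 − 91)/20)·10 = 130 + 7.3 = 137.3.

137.30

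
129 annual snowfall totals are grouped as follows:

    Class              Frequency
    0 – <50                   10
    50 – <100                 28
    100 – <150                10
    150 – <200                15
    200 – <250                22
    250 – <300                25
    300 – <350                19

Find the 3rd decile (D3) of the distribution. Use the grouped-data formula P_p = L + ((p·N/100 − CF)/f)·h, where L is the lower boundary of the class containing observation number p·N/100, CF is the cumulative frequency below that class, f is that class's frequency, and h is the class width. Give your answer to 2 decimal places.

103.50

N = 129; target position k = 30/100 · 129 = 38.7.
Cumulative frequencies: 10, 38, 48, 63, 85, 110, 129.
Observation 38.7 falls in the class 100 – <150.
L = 100, CF = 38, f = 10, h = 50.
P30 = 100 + ((38.7 − 38)/10)·50 = 100 + 3.5 = 103.5.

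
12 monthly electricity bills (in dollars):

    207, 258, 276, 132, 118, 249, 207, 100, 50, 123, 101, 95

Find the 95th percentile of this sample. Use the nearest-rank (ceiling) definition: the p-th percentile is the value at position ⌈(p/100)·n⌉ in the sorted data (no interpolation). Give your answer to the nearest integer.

276

Sorted: 50, 95, 100, 101, 118, 123, 132, 207, 207, 249, 258, 276.
n = 12.
Position = ⌈95/100 · 12⌉ = ⌈11.4⌉ = 12.
The value at rank 12 is 276.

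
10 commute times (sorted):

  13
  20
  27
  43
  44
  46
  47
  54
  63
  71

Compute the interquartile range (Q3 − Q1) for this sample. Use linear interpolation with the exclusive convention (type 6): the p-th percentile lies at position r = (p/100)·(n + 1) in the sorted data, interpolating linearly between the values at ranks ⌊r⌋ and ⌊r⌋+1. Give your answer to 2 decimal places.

n = 10.
P25: r = 2.75; ranks 2–3 are 20, 27; interpolating gives 25.25.
P75: r = 8.25; ranks 8–9 are 54, 63; interpolating gives 56.25.
Difference: 56.25 − 25.25 = 31.

31.00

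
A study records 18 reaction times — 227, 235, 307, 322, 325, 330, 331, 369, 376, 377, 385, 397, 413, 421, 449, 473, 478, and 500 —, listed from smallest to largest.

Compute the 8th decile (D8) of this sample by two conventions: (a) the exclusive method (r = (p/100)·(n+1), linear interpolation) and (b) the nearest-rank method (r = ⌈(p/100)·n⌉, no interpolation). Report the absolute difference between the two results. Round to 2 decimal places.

4.80

n = 18.
(a) r = 15.2; between ranks 15 (449) and 16 (473): 453.8.
(b) the nearest-rank method: rank 15 → 449.
|453.8 − 449| = 4.8.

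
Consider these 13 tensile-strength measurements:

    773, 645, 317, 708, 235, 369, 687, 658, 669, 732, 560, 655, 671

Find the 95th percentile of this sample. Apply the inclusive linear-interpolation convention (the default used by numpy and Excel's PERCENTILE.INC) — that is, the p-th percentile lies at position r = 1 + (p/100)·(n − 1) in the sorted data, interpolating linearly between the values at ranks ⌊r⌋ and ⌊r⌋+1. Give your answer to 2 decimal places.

748.40

Sorted: 235, 317, 369, 560, 645, 655, 658, 669, 671, 687, 708, 732, 773.
n = 13.
r = 1 + (95/100)·(13 − 1) = 1 + 11.4 = 12.4.
Rank 12 is 732 and rank 13 is 773.
Interpolate: 732 + 0.4·(773 − 732) = 732 + 0.4·41 = 748.4.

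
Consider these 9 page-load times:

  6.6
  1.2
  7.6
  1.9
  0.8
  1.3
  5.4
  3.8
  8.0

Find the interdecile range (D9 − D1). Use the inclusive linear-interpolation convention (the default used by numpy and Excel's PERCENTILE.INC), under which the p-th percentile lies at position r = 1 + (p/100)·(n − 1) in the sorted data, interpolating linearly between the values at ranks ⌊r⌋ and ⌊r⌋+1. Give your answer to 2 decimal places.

Sorted: 0.8, 1.2, 1.3, 1.9, 3.8, 5.4, 6.6, 7.6, 8.0.
n = 9.
P10: r = 1.8; ranks 1–2 are 0.8, 1.2; interpolating gives 1.12.
P90: r = 8.2; ranks 8–9 are 7.6, 8.0; interpolating gives 7.68.
Difference: 7.68 − 1.12 = 6.56.

6.56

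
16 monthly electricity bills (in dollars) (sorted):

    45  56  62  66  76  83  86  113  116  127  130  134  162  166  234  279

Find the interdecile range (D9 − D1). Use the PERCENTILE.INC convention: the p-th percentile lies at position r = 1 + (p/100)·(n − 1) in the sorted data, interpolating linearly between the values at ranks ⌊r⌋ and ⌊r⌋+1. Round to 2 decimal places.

n = 16.
P10: r = 2.5; ranks 2–3 are 56, 62; interpolating gives 59.
P90: r = 14.5; ranks 14–15 are 166, 234; interpolating gives 200.
Difference: 200 − 59 = 141.

141.00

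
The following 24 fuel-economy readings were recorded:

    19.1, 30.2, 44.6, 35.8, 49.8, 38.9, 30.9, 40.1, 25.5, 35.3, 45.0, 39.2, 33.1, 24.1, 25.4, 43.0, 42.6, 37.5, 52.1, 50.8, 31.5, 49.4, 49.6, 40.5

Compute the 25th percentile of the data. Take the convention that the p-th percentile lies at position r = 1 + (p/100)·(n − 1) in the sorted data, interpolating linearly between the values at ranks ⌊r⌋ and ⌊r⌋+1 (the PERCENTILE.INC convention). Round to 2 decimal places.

Sorted: 19.1, 24.1, 25.4, 25.5, 30.2, 30.9, 31.5, 33.1, 35.3, 35.8, 37.5, 38.9, 39.2, 40.1, 40.5, 42.6, 43.0, 44.6, 45.0, 49.4, 49.6, 49.8, 50.8, 52.1.
n = 24.
r = 1 + (25/100)·(24 − 1) = 1 + 5.75 = 6.75.
Rank 6 is 30.9 and rank 7 is 31.5.
Interpolate: 30.9 + 0.75·(31.5 − 30.9) = 30.9 + 0.75·0.6 = 31.35.

31.35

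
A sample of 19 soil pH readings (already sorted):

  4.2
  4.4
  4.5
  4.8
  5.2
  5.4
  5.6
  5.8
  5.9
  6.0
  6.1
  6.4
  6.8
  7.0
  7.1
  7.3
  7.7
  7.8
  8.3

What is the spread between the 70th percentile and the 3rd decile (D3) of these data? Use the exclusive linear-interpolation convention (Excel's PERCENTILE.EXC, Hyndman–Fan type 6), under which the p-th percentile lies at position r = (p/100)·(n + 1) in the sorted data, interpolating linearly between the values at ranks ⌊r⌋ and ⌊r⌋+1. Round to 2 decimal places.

1.60

n = 19.
P30: r = 6 (integer) → 5.4.
P70: r = 14 (integer) → 7.
Difference: 7 − 5.4 = 1.6.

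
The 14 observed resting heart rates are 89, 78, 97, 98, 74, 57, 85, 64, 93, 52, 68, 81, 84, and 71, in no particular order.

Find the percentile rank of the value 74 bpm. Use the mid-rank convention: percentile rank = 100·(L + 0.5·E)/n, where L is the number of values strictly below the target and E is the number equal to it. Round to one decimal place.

39.3

Sorted: 52, 57, 64, 68, 71, 74, 78, 81, 84, 85, 89, 93, 97, 98.
Count below 74: L = 5; count equal: E = 1; n = 14.
Percentile rank = 100·(5 + 0.5·1)/14 = 100·5.5/14 = 39.29.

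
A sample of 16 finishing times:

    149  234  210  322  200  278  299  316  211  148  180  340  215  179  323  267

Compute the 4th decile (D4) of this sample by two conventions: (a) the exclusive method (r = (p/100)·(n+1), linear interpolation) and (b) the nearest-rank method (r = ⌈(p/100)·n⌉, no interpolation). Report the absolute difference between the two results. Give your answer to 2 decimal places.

0.20

Sorted: 148, 149, 179, 180, 200, 210, 211, 215, 234, 267, 278, 299, 316, 322, 323, 340.
n = 16.
(a) r = 6.8; between ranks 6 (210) and 7 (211): 210.8.
(b) the nearest-rank method: rank 7 → 211.
|210.8 − 211| = 0.2.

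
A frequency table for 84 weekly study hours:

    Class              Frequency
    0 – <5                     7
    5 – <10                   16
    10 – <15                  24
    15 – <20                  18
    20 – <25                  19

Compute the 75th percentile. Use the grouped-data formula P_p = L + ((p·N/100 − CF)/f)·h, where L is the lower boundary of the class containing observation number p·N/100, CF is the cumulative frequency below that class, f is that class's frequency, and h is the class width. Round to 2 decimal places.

N = 84; target position k = 75/100 · 84 = 63.
Cumulative frequencies: 7, 23, 47, 65, 84.
Observation 63 falls in the class 15 – <20.
L = 15, CF = 47, f = 18, h = 5.
P75 = 15 + ((63 − 47)/18)·5 = 15 + 4.44444 = 19.4444.

19.44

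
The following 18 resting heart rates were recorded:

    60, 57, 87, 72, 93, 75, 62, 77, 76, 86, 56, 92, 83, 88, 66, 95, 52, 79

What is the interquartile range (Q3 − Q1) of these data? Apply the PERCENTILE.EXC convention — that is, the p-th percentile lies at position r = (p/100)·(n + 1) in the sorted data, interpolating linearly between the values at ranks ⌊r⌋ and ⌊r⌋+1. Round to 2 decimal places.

Sorted: 52, 56, 57, 60, 62, 66, 72, 75, 76, 77, 79, 83, 86, 87, 88, 92, 93, 95.
n = 18.
P25: r = 4.75; ranks 4–5 are 60, 62; interpolating gives 61.5.
P75: r = 14.25; ranks 14–15 are 87, 88; interpolating gives 87.25.
Difference: 87.25 − 61.5 = 25.75.

25.75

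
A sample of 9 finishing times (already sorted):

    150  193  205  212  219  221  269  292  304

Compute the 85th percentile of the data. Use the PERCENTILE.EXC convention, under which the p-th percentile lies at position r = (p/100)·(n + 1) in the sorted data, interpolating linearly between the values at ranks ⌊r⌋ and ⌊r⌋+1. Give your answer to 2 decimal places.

298.00

n = 9.
r = (85/100)·(9 + 1) = 8.5.
Rank 8 is 292 and rank 9 is 304.
Interpolate: 292 + 0.5·(304 − 292) = 292 + 0.5·12 = 298.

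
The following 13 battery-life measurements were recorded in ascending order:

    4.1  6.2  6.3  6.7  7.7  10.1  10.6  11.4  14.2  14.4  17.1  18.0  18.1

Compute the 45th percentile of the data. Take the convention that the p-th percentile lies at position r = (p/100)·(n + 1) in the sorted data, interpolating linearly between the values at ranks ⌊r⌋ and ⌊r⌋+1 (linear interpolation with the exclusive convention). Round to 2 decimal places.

n = 13.
r = (45/100)·(13 + 1) = 6.3.
Rank 6 is 10.1 and rank 7 is 10.6.
Interpolate: 10.1 + 0.3·(10.6 − 10.1) = 10.1 + 0.3·0.5 = 10.25.

10.25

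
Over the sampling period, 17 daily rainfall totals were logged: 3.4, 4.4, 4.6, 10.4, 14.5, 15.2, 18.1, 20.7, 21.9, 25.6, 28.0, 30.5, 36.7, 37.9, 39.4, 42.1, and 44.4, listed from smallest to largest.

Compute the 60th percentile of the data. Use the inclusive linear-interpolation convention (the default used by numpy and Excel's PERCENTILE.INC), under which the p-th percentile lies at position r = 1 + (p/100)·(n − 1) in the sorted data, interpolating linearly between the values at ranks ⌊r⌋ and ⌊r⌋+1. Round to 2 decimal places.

27.04

n = 17.
r = 1 + (60/100)·(17 − 1) = 1 + 9.6 = 10.6.
Rank 10 is 25.6 and rank 11 is 28.0.
Interpolate: 25.6 + 0.6·(28.0 − 25.6) = 25.6 + 0.6·2.4 = 27.04.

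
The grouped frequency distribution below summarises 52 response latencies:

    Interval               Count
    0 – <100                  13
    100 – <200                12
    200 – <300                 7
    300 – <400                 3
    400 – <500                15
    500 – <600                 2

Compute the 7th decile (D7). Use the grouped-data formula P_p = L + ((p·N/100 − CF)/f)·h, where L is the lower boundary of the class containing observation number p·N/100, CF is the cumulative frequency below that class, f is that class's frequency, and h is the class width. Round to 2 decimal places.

N = 52; target position k = 70/100 · 52 = 36.4.
Cumulative frequencies: 13, 25, 32, 35, 50, 52.
Observation 36.4 falls in the class 400 – <500.
L = 400, CF = 35, f = 15, h = 100.
P70 = 400 + ((36.4 − 35)/15)·100 = 400 + 9.33333 = 409.333.

409.33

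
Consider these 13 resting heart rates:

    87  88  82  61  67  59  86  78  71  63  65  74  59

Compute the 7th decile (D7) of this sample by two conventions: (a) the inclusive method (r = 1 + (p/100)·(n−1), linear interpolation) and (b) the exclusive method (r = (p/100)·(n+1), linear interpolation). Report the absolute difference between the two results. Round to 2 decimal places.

1.60

Sorted: 59, 59, 61, 63, 65, 67, 71, 74, 78, 82, 86, 87, 88.
n = 13.
(a) r = 9.4; between ranks 9 (78) and 10 (82): 79.6.
(b) r = 9.8; between ranks 9 (78) and 10 (82): 81.2.
|79.6 − 81.2| = 1.6.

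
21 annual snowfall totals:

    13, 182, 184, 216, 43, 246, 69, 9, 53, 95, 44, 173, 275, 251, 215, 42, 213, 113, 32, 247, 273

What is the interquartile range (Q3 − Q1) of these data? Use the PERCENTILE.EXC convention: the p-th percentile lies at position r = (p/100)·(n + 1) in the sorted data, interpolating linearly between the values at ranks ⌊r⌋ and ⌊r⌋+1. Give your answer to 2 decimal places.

Sorted: 9, 13, 32, 42, 43, 44, 53, 69, 95, 113, 173, 182, 184, 213, 215, 216, 246, 247, 251, 273, 275.
n = 21.
P25: r = 5.5; ranks 5–6 are 43, 44; interpolating gives 43.5.
P75: r = 16.5; ranks 16–17 are 216, 246; interpolating gives 231.
Difference: 231 − 43.5 = 187.5.

187.50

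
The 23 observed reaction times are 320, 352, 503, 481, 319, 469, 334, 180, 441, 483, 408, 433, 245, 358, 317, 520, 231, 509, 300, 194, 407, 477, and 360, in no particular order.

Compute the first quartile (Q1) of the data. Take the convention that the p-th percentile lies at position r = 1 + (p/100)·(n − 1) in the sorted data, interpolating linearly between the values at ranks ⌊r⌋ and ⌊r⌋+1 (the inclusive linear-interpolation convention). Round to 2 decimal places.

Sorted: 180, 194, 231, 245, 300, 317, 319, 320, 334, 352, 358, 360, 407, 408, 433, 441, 469, 477, 481, 483, 503, 509, 520.
n = 23.
r = 1 + (25/100)·(23 − 1) = 1 + 5.5 = 6.5.
Rank 6 is 317 and rank 7 is 319.
Interpolate: 317 + 0.5·(319 − 317) = 317 + 0.5·2 = 318.

318.00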